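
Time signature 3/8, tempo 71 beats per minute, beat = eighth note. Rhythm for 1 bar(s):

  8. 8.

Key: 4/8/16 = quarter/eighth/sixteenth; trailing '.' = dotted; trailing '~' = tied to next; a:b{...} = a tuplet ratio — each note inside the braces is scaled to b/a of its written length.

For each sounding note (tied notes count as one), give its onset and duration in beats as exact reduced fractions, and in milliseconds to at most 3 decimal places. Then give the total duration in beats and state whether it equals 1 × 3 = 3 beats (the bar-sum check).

1) 0.0ms=0b +1267.606ms=3/2b
2) 1267.606ms=3/2b +1267.606ms=3/2b
Σ=3b of 3 (71bpm 3/8) — PASS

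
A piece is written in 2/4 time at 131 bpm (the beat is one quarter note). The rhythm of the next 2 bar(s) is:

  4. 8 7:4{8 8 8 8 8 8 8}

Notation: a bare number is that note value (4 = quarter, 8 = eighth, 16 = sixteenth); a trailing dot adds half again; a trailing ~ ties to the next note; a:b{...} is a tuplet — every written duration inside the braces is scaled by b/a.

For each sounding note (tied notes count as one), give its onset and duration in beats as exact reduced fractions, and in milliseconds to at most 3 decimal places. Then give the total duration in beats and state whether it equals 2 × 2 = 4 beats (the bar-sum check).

1) 0.0ms=0b +687.023ms=3/2b
2) 687.023ms=3/2b +229.008ms=1/2b
3) 916.031ms=2b +130.862ms=2/7b
4) 1046.892ms=16/7b +130.862ms=2/7b
5) 1177.754ms=18/7b +130.862ms=2/7b
6) 1308.615ms=20/7b +130.862ms=2/7b
7) 1439.477ms=22/7b +130.862ms=2/7b
8) 1570.338ms=24/7b +130.862ms=2/7b
9) 1701.2ms=26/7b +130.862ms=2/7b
Σ=4b of 4 (131bpm 2/4) — PASS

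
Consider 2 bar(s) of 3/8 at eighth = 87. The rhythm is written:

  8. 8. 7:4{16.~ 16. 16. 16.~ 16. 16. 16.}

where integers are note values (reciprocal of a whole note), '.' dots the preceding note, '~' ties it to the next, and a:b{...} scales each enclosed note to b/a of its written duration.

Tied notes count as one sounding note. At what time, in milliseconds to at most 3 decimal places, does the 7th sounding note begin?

note 7 onset = 39/7b = 3842.365ms

1. 0.0ms @ 0 + 1034.483ms (3/2)
2. 1034.483ms @ 3/2 + 1034.483ms (3/2)
3. 2068.966ms @ 3 + 591.133ms (6/7)
4. 2660.099ms @ 27/7 + 295.567ms (3/7)
5. 2955.665ms @ 30/7 + 591.133ms (6/7)
6. 3546.798ms @ 36/7 + 295.567ms (3/7)
7. 3842.365ms @ 39/7 + 295.567ms (3/7)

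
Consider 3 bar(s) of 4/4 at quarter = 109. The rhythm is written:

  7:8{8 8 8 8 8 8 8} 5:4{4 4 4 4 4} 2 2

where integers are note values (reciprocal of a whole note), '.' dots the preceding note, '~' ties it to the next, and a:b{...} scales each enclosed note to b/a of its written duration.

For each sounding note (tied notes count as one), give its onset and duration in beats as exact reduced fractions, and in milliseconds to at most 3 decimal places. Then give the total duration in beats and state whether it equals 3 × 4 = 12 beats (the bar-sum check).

1) 0.0ms=0b +314.548ms=4/7b
2) 314.548ms=4/7b +314.548ms=4/7b
3) 629.096ms=8/7b +314.548ms=4/7b
4) 943.644ms=12/7b +314.548ms=4/7b
5) 1258.191ms=16/7b +314.548ms=4/7b
6) 1572.739ms=20/7b +314.548ms=4/7b
7) 1887.287ms=24/7b +314.548ms=4/7b
8) 2201.835ms=4b +440.367ms=4/5b
9) 2642.202ms=24/5b +440.367ms=4/5b
10) 3082.569ms=28/5b +440.367ms=4/5b
11) 3522.936ms=32/5b +440.367ms=4/5b
12) 3963.303ms=36/5b +440.367ms=4/5b
13) 4403.67ms=8b +1100.917ms=2b
14) 5504.587ms=10b +1100.917ms=2b
Σ=12b of 12 (109bpm 4/4) — PASS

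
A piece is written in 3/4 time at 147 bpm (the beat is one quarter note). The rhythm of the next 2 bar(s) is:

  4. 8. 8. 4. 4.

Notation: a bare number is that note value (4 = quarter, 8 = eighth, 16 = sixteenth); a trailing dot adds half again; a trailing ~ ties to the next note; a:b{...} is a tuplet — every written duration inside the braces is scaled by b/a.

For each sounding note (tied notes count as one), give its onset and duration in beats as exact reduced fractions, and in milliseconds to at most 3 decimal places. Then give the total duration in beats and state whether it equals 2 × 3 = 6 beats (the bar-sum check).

1) 0.0ms=0b +612.245ms=3/2b
2) 612.245ms=3/2b +306.122ms=3/4b
3) 918.367ms=9/4b +306.122ms=3/4b
4) 1224.49ms=3b +612.245ms=3/2b
5) 1836.735ms=9/2b +612.245ms=3/2b
Σ=6b of 6 (147bpm 3/4) — PASS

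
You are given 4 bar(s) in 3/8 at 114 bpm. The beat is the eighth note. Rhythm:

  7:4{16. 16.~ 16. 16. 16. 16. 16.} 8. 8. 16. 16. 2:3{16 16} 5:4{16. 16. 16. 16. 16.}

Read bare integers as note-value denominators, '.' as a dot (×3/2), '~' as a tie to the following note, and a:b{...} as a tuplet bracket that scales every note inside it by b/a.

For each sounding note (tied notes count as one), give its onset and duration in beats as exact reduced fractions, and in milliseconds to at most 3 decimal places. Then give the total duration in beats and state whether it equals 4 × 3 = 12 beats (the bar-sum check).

1) 0.0ms=0b +225.564ms=3/7b
2) 225.564ms=3/7b +451.128ms=6/7b
3) 676.692ms=9/7b +225.564ms=3/7b
4) 902.256ms=12/7b +225.564ms=3/7b
5) 1127.82ms=15/7b +225.564ms=3/7b
6) 1353.383ms=18/7b +225.564ms=3/7b
7) 1578.947ms=3b +789.474ms=3/2b
8) 2368.421ms=9/2b +789.474ms=3/2b
9) 3157.895ms=6b +394.737ms=3/4b
10) 3552.632ms=27/4b +394.737ms=3/4b
11) 3947.368ms=15/2b +394.737ms=3/4b
12) 4342.105ms=33/4b +394.737ms=3/4b
13) 4736.842ms=9b +315.789ms=3/5b
14) 5052.632ms=48/5b +315.789ms=3/5b
15) 5368.421ms=51/5b +315.789ms=3/5b
16) 5684.211ms=54/5b +315.789ms=3/5b
17) 6000.0ms=57/5b +315.789ms=3/5b
Σ=12b of 12 (114bpm 3/8) — PASS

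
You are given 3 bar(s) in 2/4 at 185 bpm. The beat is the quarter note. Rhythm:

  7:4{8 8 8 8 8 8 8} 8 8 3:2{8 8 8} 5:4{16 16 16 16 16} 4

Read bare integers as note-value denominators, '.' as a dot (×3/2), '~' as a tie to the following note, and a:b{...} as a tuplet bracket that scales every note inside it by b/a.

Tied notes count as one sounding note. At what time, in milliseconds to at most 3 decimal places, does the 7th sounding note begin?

note 7 onset = 12/7b = 555.985ms

1. 0.0ms @ 0 + 92.664ms (2/7)
2. 92.664ms @ 2/7 + 92.664ms (2/7)
3. 185.328ms @ 4/7 + 92.664ms (2/7)
4. 277.992ms @ 6/7 + 92.664ms (2/7)
5. 370.656ms @ 8/7 + 92.664ms (2/7)
6. 463.32ms @ 10/7 + 92.664ms (2/7)
7. 555.985ms @ 12/7 + 92.664ms (2/7)
8. 648.649ms @ 2 + 162.162ms (1/2)
9. 810.811ms @ 5/2 + 162.162ms (1/2)
10. 972.973ms @ 3 + 108.108ms (1/3)
11. 1081.081ms @ 10/3 + 108.108ms (1/3)
12. 1189.189ms @ 11/3 + 108.108ms (1/3)
13. 1297.297ms @ 4 + 64.865ms (1/5)
14. 1362.162ms @ 21/5 + 64.865ms (1/5)
15. 1427.027ms @ 22/5 + 64.865ms (1/5)
16. 1491.892ms @ 23/5 + 64.865ms (1/5)
17. 1556.757ms @ 24/5 + 64.865ms (1/5)
18. 1621.622ms @ 5 + 324.324ms (1)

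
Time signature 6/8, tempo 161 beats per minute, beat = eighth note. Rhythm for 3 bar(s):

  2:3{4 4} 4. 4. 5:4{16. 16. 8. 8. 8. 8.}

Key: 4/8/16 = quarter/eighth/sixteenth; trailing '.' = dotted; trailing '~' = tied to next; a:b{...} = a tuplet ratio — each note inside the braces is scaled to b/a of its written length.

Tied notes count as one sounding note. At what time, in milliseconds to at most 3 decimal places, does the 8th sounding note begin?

1. 0.0ms @ 0 + 1118.012ms (3)
2. 1118.012ms @ 3 + 1118.012ms (3)
3. 2236.025ms @ 6 + 1118.012ms (3)
4. 3354.037ms @ 9 + 1118.012ms (3)
5. 4472.05ms @ 12 + 223.602ms (3/5)
6. 4695.652ms @ 63/5 + 223.602ms (3/5)
7. 4919.255ms @ 66/5 + 447.205ms (6/5)
8. 5366.46ms @ 72/5 + 447.205ms (6/5)
9. 5813.665ms @ 78/5 + 447.205ms (6/5)
10. 6260.87ms @ 84/5 + 447.205ms (6/5)

note 8 onset = 72/5b = 5366.46ms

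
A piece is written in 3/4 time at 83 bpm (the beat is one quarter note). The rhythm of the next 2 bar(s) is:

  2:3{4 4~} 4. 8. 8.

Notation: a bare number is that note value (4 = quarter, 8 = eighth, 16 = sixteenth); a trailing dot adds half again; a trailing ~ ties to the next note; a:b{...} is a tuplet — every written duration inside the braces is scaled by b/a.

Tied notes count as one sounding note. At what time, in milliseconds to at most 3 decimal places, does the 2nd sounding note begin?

1. 0.0ms @ 0 + 1084.337ms (3/2)
2. 1084.337ms @ 3/2 + 2168.675ms (3)
3. 3253.012ms @ 9/2 + 542.169ms (3/4)
4. 3795.181ms @ 21/4 + 542.169ms (3/4)

note 2 onset = 3/2b = 1084.337ms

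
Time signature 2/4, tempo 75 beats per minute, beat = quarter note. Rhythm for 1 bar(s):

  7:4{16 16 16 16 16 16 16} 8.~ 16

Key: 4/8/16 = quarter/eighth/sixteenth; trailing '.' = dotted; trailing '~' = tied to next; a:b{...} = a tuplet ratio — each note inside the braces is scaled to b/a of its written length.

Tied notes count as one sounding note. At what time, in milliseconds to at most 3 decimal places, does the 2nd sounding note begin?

1. 0.0ms @ 0 + 114.286ms (1/7)
2. 114.286ms @ 1/7 + 114.286ms (1/7)
3. 228.571ms @ 2/7 + 114.286ms (1/7)
4. 342.857ms @ 3/7 + 114.286ms (1/7)
5. 457.143ms @ 4/7 + 114.286ms (1/7)
6. 571.429ms @ 5/7 + 114.286ms (1/7)
7. 685.714ms @ 6/7 + 114.286ms (1/7)
8. 800.0ms @ 1 + 800.0ms (1)

note 2 onset = 1/7b = 114.286ms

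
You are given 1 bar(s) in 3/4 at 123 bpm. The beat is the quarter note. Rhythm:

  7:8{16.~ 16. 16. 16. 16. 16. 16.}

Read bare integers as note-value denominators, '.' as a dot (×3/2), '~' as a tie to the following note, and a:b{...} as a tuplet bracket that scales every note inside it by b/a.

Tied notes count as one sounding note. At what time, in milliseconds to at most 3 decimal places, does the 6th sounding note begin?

note 6 onset = 18/7b = 1254.355ms

1. 0.0ms @ 0 + 418.118ms (6/7)
2. 418.118ms @ 6/7 + 209.059ms (3/7)
3. 627.178ms @ 9/7 + 209.059ms (3/7)
4. 836.237ms @ 12/7 + 209.059ms (3/7)
5. 1045.296ms @ 15/7 + 209.059ms (3/7)
6. 1254.355ms @ 18/7 + 209.059ms (3/7)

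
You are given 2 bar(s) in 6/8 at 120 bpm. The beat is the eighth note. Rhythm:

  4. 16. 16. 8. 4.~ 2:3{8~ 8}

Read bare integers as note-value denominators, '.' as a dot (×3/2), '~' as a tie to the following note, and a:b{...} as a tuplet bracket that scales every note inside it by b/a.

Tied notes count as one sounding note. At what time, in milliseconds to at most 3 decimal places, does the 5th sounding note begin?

note 5 onset = 6b = 3000.0ms

1. 0.0ms @ 0 + 1500.0ms (3)
2. 1500.0ms @ 3 + 375.0ms (3/4)
3. 1875.0ms @ 15/4 + 375.0ms (3/4)
4. 2250.0ms @ 9/2 + 750.0ms (3/2)
5. 3000.0ms @ 6 + 3000.0ms (6)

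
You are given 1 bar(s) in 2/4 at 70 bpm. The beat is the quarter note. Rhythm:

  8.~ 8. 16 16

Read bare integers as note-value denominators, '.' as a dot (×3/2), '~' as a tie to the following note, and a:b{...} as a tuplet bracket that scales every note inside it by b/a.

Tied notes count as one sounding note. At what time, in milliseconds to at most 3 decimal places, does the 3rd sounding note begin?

1. 0.0ms @ 0 + 1285.714ms (3/2)
2. 1285.714ms @ 3/2 + 214.286ms (1/4)
3. 1500.0ms @ 7/4 + 214.286ms (1/4)

note 3 onset = 7/4b = 1500.0ms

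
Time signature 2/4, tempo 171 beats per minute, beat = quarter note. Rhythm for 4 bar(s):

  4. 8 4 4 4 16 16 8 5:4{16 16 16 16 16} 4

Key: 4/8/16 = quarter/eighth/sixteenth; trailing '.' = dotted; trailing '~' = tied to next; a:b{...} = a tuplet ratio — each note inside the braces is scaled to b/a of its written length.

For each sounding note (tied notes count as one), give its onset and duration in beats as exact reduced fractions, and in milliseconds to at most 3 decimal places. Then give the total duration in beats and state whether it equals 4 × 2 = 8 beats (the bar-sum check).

1) 0.0ms=0b +526.316ms=3/2b
2) 526.316ms=3/2b +175.439ms=1/2b
3) 701.754ms=2b +350.877ms=1b
4) 1052.632ms=3b +350.877ms=1b
5) 1403.509ms=4b +350.877ms=1b
6) 1754.386ms=5b +87.719ms=1/4b
7) 1842.105ms=21/4b +87.719ms=1/4b
8) 1929.825ms=11/2b +175.439ms=1/2b
9) 2105.263ms=6b +70.175ms=1/5b
10) 2175.439ms=31/5b +70.175ms=1/5b
11) 2245.614ms=32/5b +70.175ms=1/5b
12) 2315.789ms=33/5b +70.175ms=1/5b
13) 2385.965ms=34/5b +70.175ms=1/5b
14) 2456.14ms=7b +350.877ms=1b
Σ=8b of 8 (171bpm 2/4) — PASS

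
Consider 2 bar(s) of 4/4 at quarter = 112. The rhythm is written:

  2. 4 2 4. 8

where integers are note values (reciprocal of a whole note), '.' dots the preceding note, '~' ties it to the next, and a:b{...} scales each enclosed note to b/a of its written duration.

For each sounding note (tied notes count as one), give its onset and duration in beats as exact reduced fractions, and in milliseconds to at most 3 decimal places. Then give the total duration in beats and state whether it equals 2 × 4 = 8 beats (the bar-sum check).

1) 0.0ms=0b +1607.143ms=3b
2) 1607.143ms=3b +535.714ms=1b
3) 2142.857ms=4b +1071.429ms=2b
4) 3214.286ms=6b +803.571ms=3/2b
5) 4017.857ms=15/2b +267.857ms=1/2b
Σ=8b of 8 (112bpm 4/4) — PASS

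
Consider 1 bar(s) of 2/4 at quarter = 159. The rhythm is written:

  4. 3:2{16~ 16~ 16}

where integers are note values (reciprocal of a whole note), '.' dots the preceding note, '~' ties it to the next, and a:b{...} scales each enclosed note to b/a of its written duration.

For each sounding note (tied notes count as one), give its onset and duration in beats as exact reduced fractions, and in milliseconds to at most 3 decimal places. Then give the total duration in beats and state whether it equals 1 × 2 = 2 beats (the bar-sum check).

1) 0.0ms=0b +566.038ms=3/2b
2) 566.038ms=3/2b +188.679ms=1/2b
Σ=2b of 2 (159bpm 2/4) — PASS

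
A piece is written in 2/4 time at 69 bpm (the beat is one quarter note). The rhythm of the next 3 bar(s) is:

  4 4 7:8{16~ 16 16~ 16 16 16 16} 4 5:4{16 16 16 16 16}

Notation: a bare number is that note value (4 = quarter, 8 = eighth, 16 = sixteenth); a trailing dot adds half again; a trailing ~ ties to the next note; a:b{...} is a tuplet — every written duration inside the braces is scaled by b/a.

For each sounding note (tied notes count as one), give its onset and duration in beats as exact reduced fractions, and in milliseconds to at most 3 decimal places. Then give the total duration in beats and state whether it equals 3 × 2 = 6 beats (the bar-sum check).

1) 0.0ms=0b +869.565ms=1b
2) 869.565ms=1b +869.565ms=1b
3) 1739.13ms=2b +496.894ms=4/7b
4) 2236.025ms=18/7b +496.894ms=4/7b
5) 2732.919ms=22/7b +248.447ms=2/7b
6) 2981.366ms=24/7b +248.447ms=2/7b
7) 3229.814ms=26/7b +248.447ms=2/7b
8) 3478.261ms=4b +869.565ms=1b
9) 4347.826ms=5b +173.913ms=1/5b
10) 4521.739ms=26/5b +173.913ms=1/5b
11) 4695.652ms=27/5b +173.913ms=1/5b
12) 4869.565ms=28/5b +173.913ms=1/5b
13) 5043.478ms=29/5b +173.913ms=1/5b
Σ=6b of 6 (69bpm 2/4) — PASS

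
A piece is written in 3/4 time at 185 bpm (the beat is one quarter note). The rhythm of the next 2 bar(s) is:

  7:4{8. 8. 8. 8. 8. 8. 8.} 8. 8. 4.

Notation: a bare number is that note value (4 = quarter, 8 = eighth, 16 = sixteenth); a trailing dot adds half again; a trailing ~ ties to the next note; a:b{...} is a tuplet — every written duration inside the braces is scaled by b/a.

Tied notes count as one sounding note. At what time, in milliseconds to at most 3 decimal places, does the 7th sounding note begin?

note 7 onset = 18/7b = 833.977ms

1. 0.0ms @ 0 + 138.996ms (3/7)
2. 138.996ms @ 3/7 + 138.996ms (3/7)
3. 277.992ms @ 6/7 + 138.996ms (3/7)
4. 416.988ms @ 9/7 + 138.996ms (3/7)
5. 555.985ms @ 12/7 + 138.996ms (3/7)
6. 694.981ms @ 15/7 + 138.996ms (3/7)
7. 833.977ms @ 18/7 + 138.996ms (3/7)
8. 972.973ms @ 3 + 243.243ms (3/4)
9. 1216.216ms @ 15/4 + 243.243ms (3/4)
10. 1459.459ms @ 9/2 + 486.486ms (3/2)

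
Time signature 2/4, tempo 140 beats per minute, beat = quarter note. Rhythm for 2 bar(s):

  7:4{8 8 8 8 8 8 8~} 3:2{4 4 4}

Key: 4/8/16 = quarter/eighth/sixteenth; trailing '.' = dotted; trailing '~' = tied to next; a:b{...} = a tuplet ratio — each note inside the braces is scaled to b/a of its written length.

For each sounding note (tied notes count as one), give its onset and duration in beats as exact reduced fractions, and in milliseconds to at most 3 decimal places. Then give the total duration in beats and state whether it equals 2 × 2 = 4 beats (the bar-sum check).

1) 0.0ms=0b +122.449ms=2/7b
2) 122.449ms=2/7b +122.449ms=2/7b
3) 244.898ms=4/7b +122.449ms=2/7b
4) 367.347ms=6/7b +122.449ms=2/7b
5) 489.796ms=8/7b +122.449ms=2/7b
6) 612.245ms=10/7b +122.449ms=2/7b
7) 734.694ms=12/7b +408.163ms=20/21b
8) 1142.857ms=8/3b +285.714ms=2/3b
9) 1428.571ms=10/3b +285.714ms=2/3b
Σ=4b of 4 (140bpm 2/4) — PASS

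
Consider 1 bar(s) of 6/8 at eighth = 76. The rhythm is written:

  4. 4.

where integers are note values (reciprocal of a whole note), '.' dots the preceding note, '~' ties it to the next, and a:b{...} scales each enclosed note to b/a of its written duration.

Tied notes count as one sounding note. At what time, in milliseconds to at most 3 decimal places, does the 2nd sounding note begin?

1. 0.0ms @ 0 + 2368.421ms (3)
2. 2368.421ms @ 3 + 2368.421ms (3)

note 2 onset = 3b = 2368.421ms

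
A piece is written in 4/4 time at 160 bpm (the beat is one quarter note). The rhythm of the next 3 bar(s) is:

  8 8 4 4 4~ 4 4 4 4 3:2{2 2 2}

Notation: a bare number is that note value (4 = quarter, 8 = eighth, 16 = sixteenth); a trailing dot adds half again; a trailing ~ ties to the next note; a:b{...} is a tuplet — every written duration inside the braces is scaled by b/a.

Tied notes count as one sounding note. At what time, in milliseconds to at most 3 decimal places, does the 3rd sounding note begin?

note 3 onset = 1b = 375.0ms

1. 0.0ms @ 0 + 187.5ms (1/2)
2. 187.5ms @ 1/2 + 187.5ms (1/2)
3. 375.0ms @ 1 + 375.0ms (1)
4. 750.0ms @ 2 + 375.0ms (1)
5. 1125.0ms @ 3 + 750.0ms (2)
6. 1875.0ms @ 5 + 375.0ms (1)
7. 2250.0ms @ 6 + 375.0ms (1)
8. 2625.0ms @ 7 + 375.0ms (1)
9. 3000.0ms @ 8 + 500.0ms (4/3)
10. 3500.0ms @ 28/3 + 500.0ms (4/3)
11. 4000.0ms @ 32/3 + 500.0ms (4/3)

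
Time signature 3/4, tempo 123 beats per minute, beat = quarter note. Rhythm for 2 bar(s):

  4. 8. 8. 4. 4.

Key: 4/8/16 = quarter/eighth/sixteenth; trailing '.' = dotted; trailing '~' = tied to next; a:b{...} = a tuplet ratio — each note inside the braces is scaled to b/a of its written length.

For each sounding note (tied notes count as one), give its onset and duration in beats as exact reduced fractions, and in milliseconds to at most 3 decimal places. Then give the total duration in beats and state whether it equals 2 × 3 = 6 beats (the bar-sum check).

1) 0.0ms=0b +731.707ms=3/2b
2) 731.707ms=3/2b +365.854ms=3/4b
3) 1097.561ms=9/4b +365.854ms=3/4b
4) 1463.415ms=3b +731.707ms=3/2b
5) 2195.122ms=9/2b +731.707ms=3/2b
Σ=6b of 6 (123bpm 3/4) — PASS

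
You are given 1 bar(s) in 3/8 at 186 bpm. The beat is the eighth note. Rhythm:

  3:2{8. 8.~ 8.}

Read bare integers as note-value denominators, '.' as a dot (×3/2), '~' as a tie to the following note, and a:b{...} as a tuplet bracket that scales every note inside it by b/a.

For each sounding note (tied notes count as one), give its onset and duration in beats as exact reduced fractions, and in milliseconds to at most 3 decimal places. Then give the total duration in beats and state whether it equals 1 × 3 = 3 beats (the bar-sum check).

1) 0.0ms=0b +322.581ms=1b
2) 322.581ms=1b +645.161ms=2b
Σ=3b of 3 (186bpm 3/8) — PASS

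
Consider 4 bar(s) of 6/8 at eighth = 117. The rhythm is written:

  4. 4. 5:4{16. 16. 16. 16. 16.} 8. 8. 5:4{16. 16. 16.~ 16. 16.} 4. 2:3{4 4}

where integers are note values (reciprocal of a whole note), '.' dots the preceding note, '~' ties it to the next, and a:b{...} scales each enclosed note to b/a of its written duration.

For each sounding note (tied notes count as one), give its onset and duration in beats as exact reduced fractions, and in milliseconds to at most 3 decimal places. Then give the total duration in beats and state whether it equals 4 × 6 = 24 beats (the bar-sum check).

1) 0.0ms=0b +1538.462ms=3b
2) 1538.462ms=3b +1538.462ms=3b
3) 3076.923ms=6b +307.692ms=3/5b
4) 3384.615ms=33/5b +307.692ms=3/5b
5) 3692.308ms=36/5b +307.692ms=3/5b
6) 4000.0ms=39/5b +307.692ms=3/5b
7) 4307.692ms=42/5b +307.692ms=3/5b
8) 4615.385ms=9b +769.231ms=3/2b
9) 5384.615ms=21/2b +769.231ms=3/2b
10) 6153.846ms=12b +307.692ms=3/5b
11) 6461.538ms=63/5b +307.692ms=3/5b
12) 6769.231ms=66/5b +615.385ms=6/5b
13) 7384.615ms=72/5b +307.692ms=3/5b
14) 7692.308ms=15b +1538.462ms=3b
15) 9230.769ms=18b +1538.462ms=3b
16) 10769.231ms=21b +1538.462ms=3b
Σ=24b of 24 (117bpm 6/8) — PASS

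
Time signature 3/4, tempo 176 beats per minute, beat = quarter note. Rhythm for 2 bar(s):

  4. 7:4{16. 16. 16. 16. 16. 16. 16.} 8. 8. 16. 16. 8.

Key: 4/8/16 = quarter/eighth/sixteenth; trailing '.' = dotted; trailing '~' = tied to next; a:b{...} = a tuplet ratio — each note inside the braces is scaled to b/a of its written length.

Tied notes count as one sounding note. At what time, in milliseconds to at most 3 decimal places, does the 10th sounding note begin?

1. 0.0ms @ 0 + 511.364ms (3/2)
2. 511.364ms @ 3/2 + 73.052ms (3/14)
3. 584.416ms @ 12/7 + 73.052ms (3/14)
4. 657.468ms @ 27/14 + 73.052ms (3/14)
5. 730.519ms @ 15/7 + 73.052ms (3/14)
6. 803.571ms @ 33/14 + 73.052ms (3/14)
7. 876.623ms @ 18/7 + 73.052ms (3/14)
8. 949.675ms @ 39/14 + 73.052ms (3/14)
9. 1022.727ms @ 3 + 255.682ms (3/4)
10. 1278.409ms @ 15/4 + 255.682ms (3/4)
11. 1534.091ms @ 9/2 + 127.841ms (3/8)
12. 1661.932ms @ 39/8 + 127.841ms (3/8)
13. 1789.773ms @ 21/4 + 255.682ms (3/4)

note 10 onset = 15/4b = 1278.409ms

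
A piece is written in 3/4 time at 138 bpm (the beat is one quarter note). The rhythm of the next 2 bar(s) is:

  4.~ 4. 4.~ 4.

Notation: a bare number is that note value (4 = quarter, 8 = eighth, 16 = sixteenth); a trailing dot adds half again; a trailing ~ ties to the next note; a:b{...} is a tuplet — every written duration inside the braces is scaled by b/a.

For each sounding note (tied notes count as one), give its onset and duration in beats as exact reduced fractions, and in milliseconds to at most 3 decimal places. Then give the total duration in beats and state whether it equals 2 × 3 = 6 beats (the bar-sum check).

1) 0.0ms=0b +1304.348ms=3b
2) 1304.348ms=3b +1304.348ms=3b
Σ=6b of 6 (138bpm 3/4) — PASS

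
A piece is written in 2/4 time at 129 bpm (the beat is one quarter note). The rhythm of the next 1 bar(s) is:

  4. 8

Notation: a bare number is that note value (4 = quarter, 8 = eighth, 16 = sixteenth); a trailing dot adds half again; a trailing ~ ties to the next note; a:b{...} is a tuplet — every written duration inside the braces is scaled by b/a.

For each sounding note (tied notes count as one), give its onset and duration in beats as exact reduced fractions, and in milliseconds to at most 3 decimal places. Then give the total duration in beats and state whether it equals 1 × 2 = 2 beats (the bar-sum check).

1) 0.0ms=0b +697.674ms=3/2b
2) 697.674ms=3/2b +232.558ms=1/2b
Σ=2b of 2 (129bpm 2/4) — PASS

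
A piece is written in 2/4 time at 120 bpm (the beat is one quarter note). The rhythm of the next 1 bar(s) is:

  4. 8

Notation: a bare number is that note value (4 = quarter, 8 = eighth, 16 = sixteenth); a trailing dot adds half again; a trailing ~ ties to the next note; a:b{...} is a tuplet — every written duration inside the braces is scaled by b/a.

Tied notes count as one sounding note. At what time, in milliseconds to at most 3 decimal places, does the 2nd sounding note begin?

1. 0.0ms @ 0 + 750.0ms (3/2)
2. 750.0ms @ 3/2 + 250.0ms (1/2)

note 2 onset = 3/2b = 750.0ms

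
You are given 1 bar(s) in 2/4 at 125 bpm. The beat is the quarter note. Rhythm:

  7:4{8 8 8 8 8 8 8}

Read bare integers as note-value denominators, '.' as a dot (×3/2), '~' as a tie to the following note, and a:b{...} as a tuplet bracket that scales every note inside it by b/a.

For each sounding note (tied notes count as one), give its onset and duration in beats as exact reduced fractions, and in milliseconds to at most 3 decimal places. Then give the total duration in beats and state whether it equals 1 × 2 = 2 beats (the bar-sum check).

1) 0.0ms=0b +137.143ms=2/7b
2) 137.143ms=2/7b +137.143ms=2/7b
3) 274.286ms=4/7b +137.143ms=2/7b
4) 411.429ms=6/7b +137.143ms=2/7b
5) 548.571ms=8/7b +137.143ms=2/7b
6) 685.714ms=10/7b +137.143ms=2/7b
7) 822.857ms=12/7b +137.143ms=2/7b
Σ=2b of 2 (125bpm 2/4) — PASS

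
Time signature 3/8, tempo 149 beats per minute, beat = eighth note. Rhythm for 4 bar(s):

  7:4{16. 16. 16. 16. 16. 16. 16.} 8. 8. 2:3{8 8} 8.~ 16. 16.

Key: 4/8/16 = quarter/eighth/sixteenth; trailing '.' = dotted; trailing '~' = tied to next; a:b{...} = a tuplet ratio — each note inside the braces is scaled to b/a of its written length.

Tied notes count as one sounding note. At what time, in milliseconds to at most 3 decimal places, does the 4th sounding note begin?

1. 0.0ms @ 0 + 172.579ms (3/7)
2. 172.579ms @ 3/7 + 172.579ms (3/7)
3. 345.158ms @ 6/7 + 172.579ms (3/7)
4. 517.737ms @ 9/7 + 172.579ms (3/7)
5. 690.316ms @ 12/7 + 172.579ms (3/7)
6. 862.895ms @ 15/7 + 172.579ms (3/7)
7. 1035.475ms @ 18/7 + 172.579ms (3/7)
8. 1208.054ms @ 3 + 604.027ms (3/2)
9. 1812.081ms @ 9/2 + 604.027ms (3/2)
10. 2416.107ms @ 6 + 604.027ms (3/2)
11. 3020.134ms @ 15/2 + 604.027ms (3/2)
12. 3624.161ms @ 9 + 906.04ms (9/4)
13. 4530.201ms @ 45/4 + 302.013ms (3/4)

note 4 onset = 9/7b = 517.737ms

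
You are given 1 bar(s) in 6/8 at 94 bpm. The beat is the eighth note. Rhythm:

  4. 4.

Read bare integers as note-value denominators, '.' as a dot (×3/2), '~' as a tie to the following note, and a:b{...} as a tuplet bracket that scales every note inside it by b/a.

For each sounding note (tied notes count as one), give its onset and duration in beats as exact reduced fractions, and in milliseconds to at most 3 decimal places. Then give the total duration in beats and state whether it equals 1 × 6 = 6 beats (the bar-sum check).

1) 0.0ms=0b +1914.894ms=3b
2) 1914.894ms=3b +1914.894ms=3b
Σ=6b of 6 (94bpm 6/8) — PASS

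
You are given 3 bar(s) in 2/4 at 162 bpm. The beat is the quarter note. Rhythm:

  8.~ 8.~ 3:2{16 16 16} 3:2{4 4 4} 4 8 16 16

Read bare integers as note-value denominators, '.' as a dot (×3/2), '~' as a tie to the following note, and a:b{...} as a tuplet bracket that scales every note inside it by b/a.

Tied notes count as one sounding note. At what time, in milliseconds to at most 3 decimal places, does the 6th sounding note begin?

note 6 onset = 10/3b = 1234.568ms

1. 0.0ms @ 0 + 617.284ms (5/3)
2. 617.284ms @ 5/3 + 61.728ms (1/6)
3. 679.012ms @ 11/6 + 61.728ms (1/6)
4. 740.741ms @ 2 + 246.914ms (2/3)
5. 987.654ms @ 8/3 + 246.914ms (2/3)
6. 1234.568ms @ 10/3 + 246.914ms (2/3)
7. 1481.481ms @ 4 + 370.37ms (1)
8. 1851.852ms @ 5 + 185.185ms (1/2)
9. 2037.037ms @ 11/2 + 92.593ms (1/4)
10. 2129.63ms @ 23/4 + 92.593ms (1/4)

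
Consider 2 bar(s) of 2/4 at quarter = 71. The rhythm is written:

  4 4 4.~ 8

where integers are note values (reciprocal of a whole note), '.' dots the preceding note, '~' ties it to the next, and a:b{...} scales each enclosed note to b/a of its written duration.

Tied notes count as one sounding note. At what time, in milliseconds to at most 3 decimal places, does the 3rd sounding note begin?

note 3 onset = 2b = 1690.141ms

1. 0.0ms @ 0 + 845.07ms (1)
2. 845.07ms @ 1 + 845.07ms (1)
3. 1690.141ms @ 2 + 1690.141ms (2)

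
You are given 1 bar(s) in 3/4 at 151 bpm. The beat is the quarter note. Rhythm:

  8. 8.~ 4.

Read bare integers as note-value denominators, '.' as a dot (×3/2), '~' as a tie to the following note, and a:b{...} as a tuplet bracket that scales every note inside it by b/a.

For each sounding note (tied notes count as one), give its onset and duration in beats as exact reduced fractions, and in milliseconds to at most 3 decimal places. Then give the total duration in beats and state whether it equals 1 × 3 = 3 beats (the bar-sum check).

1) 0.0ms=0b +298.013ms=3/4b
2) 298.013ms=3/4b +894.04ms=9/4b
Σ=3b of 3 (151bpm 3/4) — PASS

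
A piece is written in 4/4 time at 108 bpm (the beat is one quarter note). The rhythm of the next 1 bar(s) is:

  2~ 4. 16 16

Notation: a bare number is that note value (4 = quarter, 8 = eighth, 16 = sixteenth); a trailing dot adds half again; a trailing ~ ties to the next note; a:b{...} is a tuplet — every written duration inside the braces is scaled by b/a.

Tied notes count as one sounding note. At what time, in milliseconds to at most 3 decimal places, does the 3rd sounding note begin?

note 3 onset = 15/4b = 2083.333ms

1. 0.0ms @ 0 + 1944.444ms (7/2)
2. 1944.444ms @ 7/2 + 138.889ms (1/4)
3. 2083.333ms @ 15/4 + 138.889ms (1/4)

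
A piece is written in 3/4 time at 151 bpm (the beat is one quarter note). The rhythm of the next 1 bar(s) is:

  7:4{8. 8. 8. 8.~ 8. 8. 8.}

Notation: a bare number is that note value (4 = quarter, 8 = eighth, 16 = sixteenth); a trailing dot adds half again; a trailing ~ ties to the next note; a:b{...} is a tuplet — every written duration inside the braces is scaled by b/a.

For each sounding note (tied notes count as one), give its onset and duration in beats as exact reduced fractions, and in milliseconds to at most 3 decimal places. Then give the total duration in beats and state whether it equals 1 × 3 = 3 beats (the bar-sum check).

1) 0.0ms=0b +170.293ms=3/7b
2) 170.293ms=3/7b +170.293ms=3/7b
3) 340.587ms=6/7b +170.293ms=3/7b
4) 510.88ms=9/7b +340.587ms=6/7b
5) 851.466ms=15/7b +170.293ms=3/7b
6) 1021.76ms=18/7b +170.293ms=3/7b
Σ=3b of 3 (151bpm 3/4) — PASS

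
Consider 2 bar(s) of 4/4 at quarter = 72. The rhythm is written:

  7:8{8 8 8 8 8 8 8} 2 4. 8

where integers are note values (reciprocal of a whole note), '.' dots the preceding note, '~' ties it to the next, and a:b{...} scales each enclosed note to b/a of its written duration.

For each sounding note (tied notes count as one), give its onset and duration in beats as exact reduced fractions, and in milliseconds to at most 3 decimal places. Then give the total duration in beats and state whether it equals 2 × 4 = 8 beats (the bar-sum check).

1) 0.0ms=0b +476.19ms=4/7b
2) 476.19ms=4/7b +476.19ms=4/7b
3) 952.381ms=8/7b +476.19ms=4/7b
4) 1428.571ms=12/7b +476.19ms=4/7b
5) 1904.762ms=16/7b +476.19ms=4/7b
6) 2380.952ms=20/7b +476.19ms=4/7b
7) 2857.143ms=24/7b +476.19ms=4/7b
8) 3333.333ms=4b +1666.667ms=2b
9) 5000.0ms=6b +1250.0ms=3/2b
10) 6250.0ms=15/2b +416.667ms=1/2b
Σ=8b of 8 (72bpm 4/4) — PASS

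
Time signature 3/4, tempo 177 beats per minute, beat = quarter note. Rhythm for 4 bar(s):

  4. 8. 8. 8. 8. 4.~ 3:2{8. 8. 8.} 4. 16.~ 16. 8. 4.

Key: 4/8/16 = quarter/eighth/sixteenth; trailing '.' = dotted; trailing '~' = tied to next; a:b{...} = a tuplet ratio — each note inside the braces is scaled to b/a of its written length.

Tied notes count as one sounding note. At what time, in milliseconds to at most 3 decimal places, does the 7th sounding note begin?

note 7 onset = 13/2b = 2203.39ms

1. 0.0ms @ 0 + 508.475ms (3/2)
2. 508.475ms @ 3/2 + 254.237ms (3/4)
3. 762.712ms @ 9/4 + 254.237ms (3/4)
4. 1016.949ms @ 3 + 254.237ms (3/4)
5. 1271.186ms @ 15/4 + 254.237ms (3/4)
6. 1525.424ms @ 9/2 + 677.966ms (2)
7. 2203.39ms @ 13/2 + 169.492ms (1/2)
8. 2372.881ms @ 7 + 169.492ms (1/2)
9. 2542.373ms @ 15/2 + 508.475ms (3/2)
10. 3050.847ms @ 9 + 254.237ms (3/4)
11. 3305.085ms @ 39/4 + 254.237ms (3/4)
12. 3559.322ms @ 21/2 + 508.475ms (3/2)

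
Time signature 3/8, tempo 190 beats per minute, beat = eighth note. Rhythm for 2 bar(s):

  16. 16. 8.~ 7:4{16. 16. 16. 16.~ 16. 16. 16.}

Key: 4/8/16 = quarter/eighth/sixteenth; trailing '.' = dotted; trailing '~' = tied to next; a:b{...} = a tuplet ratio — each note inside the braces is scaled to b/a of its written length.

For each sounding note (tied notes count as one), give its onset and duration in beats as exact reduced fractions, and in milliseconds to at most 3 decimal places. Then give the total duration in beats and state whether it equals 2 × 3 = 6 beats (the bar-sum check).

1) 0.0ms=0b +236.842ms=3/4b
2) 236.842ms=3/4b +236.842ms=3/4b
3) 473.684ms=3/2b +609.023ms=27/14b
4) 1082.707ms=24/7b +135.338ms=3/7b
5) 1218.045ms=27/7b +135.338ms=3/7b
6) 1353.383ms=30/7b +270.677ms=6/7b
7) 1624.06ms=36/7b +135.338ms=3/7b
8) 1759.398ms=39/7b +135.338ms=3/7b
Σ=6b of 6 (190bpm 3/8) — PASS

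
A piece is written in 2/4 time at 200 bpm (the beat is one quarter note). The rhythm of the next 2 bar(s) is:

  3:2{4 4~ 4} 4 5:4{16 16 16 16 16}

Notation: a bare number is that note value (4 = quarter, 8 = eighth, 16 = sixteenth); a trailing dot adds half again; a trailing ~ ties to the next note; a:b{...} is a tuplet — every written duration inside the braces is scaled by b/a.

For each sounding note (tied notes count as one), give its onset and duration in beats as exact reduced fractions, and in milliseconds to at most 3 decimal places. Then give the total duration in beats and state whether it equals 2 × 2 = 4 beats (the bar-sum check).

1) 0.0ms=0b +200.0ms=2/3b
2) 200.0ms=2/3b +400.0ms=4/3b
3) 600.0ms=2b +300.0ms=1b
4) 900.0ms=3b +60.0ms=1/5b
5) 960.0ms=16/5b +60.0ms=1/5b
6) 1020.0ms=17/5b +60.0ms=1/5b
7) 1080.0ms=18/5b +60.0ms=1/5b
8) 1140.0ms=19/5b +60.0ms=1/5b
Σ=4b of 4 (200bpm 2/4) — PASS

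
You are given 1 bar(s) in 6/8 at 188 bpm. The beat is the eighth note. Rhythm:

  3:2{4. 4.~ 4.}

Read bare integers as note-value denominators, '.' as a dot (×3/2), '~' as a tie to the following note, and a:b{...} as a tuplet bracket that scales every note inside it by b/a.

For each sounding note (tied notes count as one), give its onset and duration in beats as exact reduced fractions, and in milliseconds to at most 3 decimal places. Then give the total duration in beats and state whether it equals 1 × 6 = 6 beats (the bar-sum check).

1) 0.0ms=0b +638.298ms=2b
2) 638.298ms=2b +1276.596ms=4b
Σ=6b of 6 (188bpm 6/8) — PASS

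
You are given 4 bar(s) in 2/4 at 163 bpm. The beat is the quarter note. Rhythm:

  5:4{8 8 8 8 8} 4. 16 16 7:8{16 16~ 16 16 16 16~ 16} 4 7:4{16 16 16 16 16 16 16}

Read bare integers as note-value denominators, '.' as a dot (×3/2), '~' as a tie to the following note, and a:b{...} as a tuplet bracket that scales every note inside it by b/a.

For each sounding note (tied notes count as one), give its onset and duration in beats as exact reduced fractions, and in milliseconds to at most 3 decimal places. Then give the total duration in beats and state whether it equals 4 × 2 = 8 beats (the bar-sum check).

1) 0.0ms=0b +147.239ms=2/5b
2) 147.239ms=2/5b +147.239ms=2/5b
3) 294.479ms=4/5b +147.239ms=2/5b
4) 441.718ms=6/5b +147.239ms=2/5b
5) 588.957ms=8/5b +147.239ms=2/5b
6) 736.196ms=2b +552.147ms=3/2b
7) 1288.344ms=7/2b +92.025ms=1/4b
8) 1380.368ms=15/4b +92.025ms=1/4b
9) 1472.393ms=4b +105.171ms=2/7b
10) 1577.564ms=30/7b +210.342ms=4/7b
11) 1787.905ms=34/7b +105.171ms=2/7b
12) 1893.076ms=36/7b +105.171ms=2/7b
13) 1998.247ms=38/7b +210.342ms=4/7b
14) 2208.589ms=6b +368.098ms=1b
15) 2576.687ms=7b +52.585ms=1/7b
16) 2629.273ms=50/7b +52.585ms=1/7b
17) 2681.858ms=51/7b +52.585ms=1/7b
18) 2734.443ms=52/7b +52.585ms=1/7b
19) 2787.029ms=53/7b +52.585ms=1/7b
20) 2839.614ms=54/7b +52.585ms=1/7b
21) 2892.2ms=55/7b +52.585ms=1/7b
Σ=8b of 8 (163bpm 2/4) — PASS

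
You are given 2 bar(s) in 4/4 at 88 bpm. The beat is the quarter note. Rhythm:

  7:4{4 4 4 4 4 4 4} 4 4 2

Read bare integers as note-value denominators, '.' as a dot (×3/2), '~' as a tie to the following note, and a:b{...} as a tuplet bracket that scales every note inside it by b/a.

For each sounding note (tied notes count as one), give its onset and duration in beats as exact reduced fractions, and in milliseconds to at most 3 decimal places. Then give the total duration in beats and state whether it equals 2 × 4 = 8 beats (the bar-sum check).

1) 0.0ms=0b +389.61ms=4/7b
2) 389.61ms=4/7b +389.61ms=4/7b
3) 779.221ms=8/7b +389.61ms=4/7b
4) 1168.831ms=12/7b +389.61ms=4/7b
5) 1558.442ms=16/7b +389.61ms=4/7b
6) 1948.052ms=20/7b +389.61ms=4/7b
7) 2337.662ms=24/7b +389.61ms=4/7b
8) 2727.273ms=4b +681.818ms=1b
9) 3409.091ms=5b +681.818ms=1b
10) 4090.909ms=6b +1363.636ms=2b
Σ=8b of 8 (88bpm 4/4) — PASS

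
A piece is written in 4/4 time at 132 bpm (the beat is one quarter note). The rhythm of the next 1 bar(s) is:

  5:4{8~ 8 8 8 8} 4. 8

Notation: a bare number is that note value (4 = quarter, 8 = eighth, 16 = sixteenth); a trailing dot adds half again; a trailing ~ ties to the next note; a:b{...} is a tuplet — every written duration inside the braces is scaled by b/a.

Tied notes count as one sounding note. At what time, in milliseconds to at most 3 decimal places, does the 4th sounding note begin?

1. 0.0ms @ 0 + 363.636ms (4/5)
2. 363.636ms @ 4/5 + 181.818ms (2/5)
3. 545.455ms @ 6/5 + 181.818ms (2/5)
4. 727.273ms @ 8/5 + 181.818ms (2/5)
5. 909.091ms @ 2 + 681.818ms (3/2)
6. 1590.909ms @ 7/2 + 227.273ms (1/2)

note 4 onset = 8/5b = 727.273ms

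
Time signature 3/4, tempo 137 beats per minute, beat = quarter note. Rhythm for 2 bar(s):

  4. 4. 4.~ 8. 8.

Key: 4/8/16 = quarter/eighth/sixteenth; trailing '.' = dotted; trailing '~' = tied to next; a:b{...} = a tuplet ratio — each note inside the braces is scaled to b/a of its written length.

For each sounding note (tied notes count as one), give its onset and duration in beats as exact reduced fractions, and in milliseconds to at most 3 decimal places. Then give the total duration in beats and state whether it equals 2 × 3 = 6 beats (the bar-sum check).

1) 0.0ms=0b +656.934ms=3/2b
2) 656.934ms=3/2b +656.934ms=3/2b
3) 1313.869ms=3b +985.401ms=9/4b
4) 2299.27ms=21/4b +328.467ms=3/4b
Σ=6b of 6 (137bpm 3/4) — PASS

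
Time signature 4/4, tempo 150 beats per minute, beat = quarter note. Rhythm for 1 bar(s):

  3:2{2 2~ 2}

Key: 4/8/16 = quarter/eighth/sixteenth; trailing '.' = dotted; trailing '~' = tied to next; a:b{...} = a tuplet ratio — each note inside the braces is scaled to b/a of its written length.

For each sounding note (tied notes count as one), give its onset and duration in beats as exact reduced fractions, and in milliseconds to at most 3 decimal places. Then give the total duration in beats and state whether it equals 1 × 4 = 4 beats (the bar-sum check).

1) 0.0ms=0b +533.333ms=4/3b
2) 533.333ms=4/3b +1066.667ms=8/3b
Σ=4b of 4 (150bpm 4/4) — PASS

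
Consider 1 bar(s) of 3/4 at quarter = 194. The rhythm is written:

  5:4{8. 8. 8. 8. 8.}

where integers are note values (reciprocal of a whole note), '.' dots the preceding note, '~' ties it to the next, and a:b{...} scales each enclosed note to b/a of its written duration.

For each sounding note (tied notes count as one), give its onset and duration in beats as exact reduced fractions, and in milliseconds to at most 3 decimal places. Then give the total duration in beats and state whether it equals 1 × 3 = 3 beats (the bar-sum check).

1) 0.0ms=0b +185.567ms=3/5b
2) 185.567ms=3/5b +185.567ms=3/5b
3) 371.134ms=6/5b +185.567ms=3/5b
4) 556.701ms=9/5b +185.567ms=3/5b
5) 742.268ms=12/5b +185.567ms=3/5b
Σ=3b of 3 (194bpm 3/4) — PASS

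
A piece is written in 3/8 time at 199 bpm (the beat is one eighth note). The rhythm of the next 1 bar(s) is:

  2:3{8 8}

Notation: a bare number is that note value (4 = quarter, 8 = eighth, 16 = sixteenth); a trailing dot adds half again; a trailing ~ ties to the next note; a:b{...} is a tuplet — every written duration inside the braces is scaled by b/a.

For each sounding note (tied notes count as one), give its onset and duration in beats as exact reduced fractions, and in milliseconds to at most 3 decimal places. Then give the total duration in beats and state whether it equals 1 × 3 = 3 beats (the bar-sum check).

1) 0.0ms=0b +452.261ms=3/2b
2) 452.261ms=3/2b +452.261ms=3/2b
Σ=3b of 3 (199bpm 3/8) — PASS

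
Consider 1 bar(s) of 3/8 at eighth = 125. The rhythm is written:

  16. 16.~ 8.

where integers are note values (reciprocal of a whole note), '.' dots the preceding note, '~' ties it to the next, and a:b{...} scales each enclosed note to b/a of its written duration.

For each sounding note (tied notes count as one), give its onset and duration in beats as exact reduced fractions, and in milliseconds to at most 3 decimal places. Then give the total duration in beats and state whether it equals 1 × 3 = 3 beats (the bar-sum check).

1) 0.0ms=0b +360.0ms=3/4b
2) 360.0ms=3/4b +1080.0ms=9/4b
Σ=3b of 3 (125bpm 3/8) — PASS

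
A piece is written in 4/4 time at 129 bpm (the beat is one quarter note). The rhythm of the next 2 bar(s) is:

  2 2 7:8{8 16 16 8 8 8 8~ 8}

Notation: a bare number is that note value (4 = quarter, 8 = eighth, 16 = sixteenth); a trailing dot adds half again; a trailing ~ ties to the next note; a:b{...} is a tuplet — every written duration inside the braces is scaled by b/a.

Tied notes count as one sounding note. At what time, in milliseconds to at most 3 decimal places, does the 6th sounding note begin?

1. 0.0ms @ 0 + 930.233ms (2)
2. 930.233ms @ 2 + 930.233ms (2)
3. 1860.465ms @ 4 + 265.781ms (4/7)
4. 2126.246ms @ 32/7 + 132.89ms (2/7)
5. 2259.136ms @ 34/7 + 132.89ms (2/7)
6. 2392.027ms @ 36/7 + 265.781ms (4/7)
7. 2657.807ms @ 40/7 + 265.781ms (4/7)
8. 2923.588ms @ 44/7 + 265.781ms (4/7)
9. 3189.369ms @ 48/7 + 531.561ms (8/7)

note 6 onset = 36/7b = 2392.027ms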